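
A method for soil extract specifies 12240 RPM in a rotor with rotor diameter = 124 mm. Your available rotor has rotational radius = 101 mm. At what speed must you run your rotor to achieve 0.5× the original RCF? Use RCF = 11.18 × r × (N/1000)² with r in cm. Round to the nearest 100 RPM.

≈ 6800 RPM

Original rotor: r = 124 mm / 2 = 62 mm = 6.2 cm
RCF_original = 11.18 × 6.2 × (12.24)² = 11.18 × 6.2 × 149.8176 ≈ 10,384.8 × g
Target RCF = 0.5 × 10,384.8 ≈ 5,192.4 × g
Your rotor: r = 101 mm = 10.1 cm
5,192.4 = 11.18 × 10.1 × (N/1000)²
(N/1000)² = 5,192.4 / 112.918 = 45.98381
N = 1000 × √45.98381 ≈ 6,781.1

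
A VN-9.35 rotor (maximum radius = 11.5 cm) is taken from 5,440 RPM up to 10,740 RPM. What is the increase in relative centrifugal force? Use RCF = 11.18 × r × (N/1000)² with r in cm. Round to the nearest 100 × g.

≈ 11000 × g

RCF₁ = 11.18 × 11.5 × (5.44)² = 11.18 × 11.5 × 29.5936 ≈ 3,804.8 × g
RCF₂ = 11.18 × 11.5 × (10.74)² = 11.18 × 11.5 × 115.3476 ≈ 14,830.2 × g
Increase = 14,830.2 − 3,804.8 = 11,025.4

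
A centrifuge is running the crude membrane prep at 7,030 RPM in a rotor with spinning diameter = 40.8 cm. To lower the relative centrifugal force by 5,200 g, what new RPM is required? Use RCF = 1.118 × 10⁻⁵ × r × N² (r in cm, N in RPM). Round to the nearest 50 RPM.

r = 40.8 / 2 = 20.4 cm
Current RCF = 1.118 × 10⁻⁵ × 20.4 × (7030)² = 1.118 × 10⁻⁵ × 20.4 × 49,420,900 ≈ 11,271.5 × g
Target RCF = 11,271.5 − 5,200 = 6,071.5 × g
N² = 6,071.5 / (22.8072 × 10⁻⁵) = 26,620,979
N ≈ √26,620,979 ≈ 5,159.6

≈ 5150 RPM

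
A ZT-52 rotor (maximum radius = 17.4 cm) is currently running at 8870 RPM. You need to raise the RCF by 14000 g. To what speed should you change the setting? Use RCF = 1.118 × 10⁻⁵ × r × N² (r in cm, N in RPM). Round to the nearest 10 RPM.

≈ 12270 RPM

Current RCF = 1.118 × 10⁻⁵ × 17.4 × (8870)² = 1.118 × 10⁻⁵ × 17.4 × 78,676,900 ≈ 15,305.2 × g
Target RCF = 15,305.2 + 14,000 = 29,305.2 × g
N² = 29,305.2 / (19.4532 × 10⁻⁵) = 150,644,624
N ≈ √150,644,624 ≈ 12,273.7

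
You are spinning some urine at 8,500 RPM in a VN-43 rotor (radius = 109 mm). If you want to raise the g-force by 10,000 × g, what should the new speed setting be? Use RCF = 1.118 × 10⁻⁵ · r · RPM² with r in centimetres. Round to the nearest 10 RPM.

N₂ ≈ 12420 RPM

r = 109 mm = 10.9 cm
Current RCF = 1.118 × 10⁻⁵ × 10.9 × (8500)² = 1.118 × 10⁻⁵ × 10.9 × 72,250,000 ≈ 8,804.5 × g
Target RCF = 8,804.5 + 10,000 = 18,804.5 × g
N² = 18,804.5 / (12.1862 × 10⁻⁵) = 154,309,793
N ≈ √154,309,793 ≈ 12,422.1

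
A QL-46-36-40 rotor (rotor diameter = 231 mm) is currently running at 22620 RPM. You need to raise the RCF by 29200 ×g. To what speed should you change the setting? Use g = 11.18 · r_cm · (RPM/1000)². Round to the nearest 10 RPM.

r = 231 mm / 2 = 115.5 mm = 11.55 cm
Current RCF = 11.18 × 11.55 × (22.62)² = 11.18 × 11.55 × 511.6644 ≈ 66,070.7 × g
Target RCF = 66,070.7 + 29,200 = 95,270.7 × g
(N/1000)² = 95,270.7 / 129.129 = 737.7948
N = 1000 × √737.7948 ≈ 27,162.4

≈ 27160 RPM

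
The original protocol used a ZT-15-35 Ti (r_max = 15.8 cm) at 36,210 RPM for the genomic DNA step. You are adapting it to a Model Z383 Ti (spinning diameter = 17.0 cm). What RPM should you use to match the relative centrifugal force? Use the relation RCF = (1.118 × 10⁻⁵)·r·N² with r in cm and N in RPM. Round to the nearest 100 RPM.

RCF_original = 1.118 × 10⁻⁵ × 15.8 × (36210)² = 1.118 × 10⁻⁵ × 15.8 × 1,311,164,100 ≈ 231,609.3 × g
Your rotor: r = 17.0 / 2 = 8.5 cm
231,609.3 = 1.118 × 10⁻⁵ × 8.5 × N²
N² = 231,609.3 / (9.503 × 10⁻⁵) = 2,437,222,982
N ≈ √2,437,222,982 ≈ 49,368.2

49400 RPM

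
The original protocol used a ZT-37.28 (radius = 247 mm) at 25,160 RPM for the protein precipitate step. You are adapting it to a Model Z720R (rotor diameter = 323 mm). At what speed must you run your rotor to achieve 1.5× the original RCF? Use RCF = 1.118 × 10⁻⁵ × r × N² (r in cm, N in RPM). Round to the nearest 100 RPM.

≈ 38100 RPM

Original rotor: r = 247 mm = 24.7 cm
RCF_original = 1.118 × 10⁻⁵ × 24.7 × (25160)² = 1.118 × 10⁻⁵ × 24.7 × 633,025,600 ≈ 174,807.5 × g
Target RCF = 1.5 × 174,807.5 ≈ 262,211.2 × g
Your rotor: r = 323 mm / 2 = 161.5 mm = 16.15 cm
262,211.2 = 1.118 × 10⁻⁵ × 16.15 × N²
N² = 262,211.2 / (18.0557 × 10⁻⁵) = 1,452,235,028
N ≈ √1,452,235,028 ≈ 38,108.2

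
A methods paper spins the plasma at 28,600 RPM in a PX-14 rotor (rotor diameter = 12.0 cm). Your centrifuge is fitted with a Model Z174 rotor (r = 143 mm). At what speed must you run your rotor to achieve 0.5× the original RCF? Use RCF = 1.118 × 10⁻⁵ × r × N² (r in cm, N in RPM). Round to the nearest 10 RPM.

13100 RPM

Original rotor: r = 12.0 / 2 = 6 cm
RCF_original = 1.118 × 10⁻⁵ × 6 × (28600)² = 1.118 × 10⁻⁵ × 6 × 817,960,000 ≈ 54,868.8 × g
Target RCF = 0.5 × 54,868.8 ≈ 27,434.4 × g
Your rotor: r = 143 mm = 14.3 cm
27,434.4 = 1.118 × 10⁻⁵ × 14.3 × N²
N² = 27,434.4 / (15.9874 × 10⁻⁵) = 171,600,135
N ≈ √171,600,135 ≈ 13,099.6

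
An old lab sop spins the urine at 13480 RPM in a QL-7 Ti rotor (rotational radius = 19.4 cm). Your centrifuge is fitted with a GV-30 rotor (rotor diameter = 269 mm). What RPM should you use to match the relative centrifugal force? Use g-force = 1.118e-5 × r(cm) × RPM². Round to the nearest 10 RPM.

≈ 16190 RPM

RCF = 1.118 × 10⁻⁵ × r × N²
RCF_original = 1.118 × 10⁻⁵ × 19.4 × (13480)² = 1.118 × 10⁻⁵ × 19.4 × 181,710,400 ≈ 39,411.5 × g
Your rotor: r = 269 mm / 2 = 134.5 mm = 13.45 cm
39,411.5 = 1.118 × 10⁻⁵ × 13.45 × N²
N² = 39,411.5 / (15.0371 × 10⁻⁵) = 262,095,085
N ≈ √262,095,085 ≈ 16,189.4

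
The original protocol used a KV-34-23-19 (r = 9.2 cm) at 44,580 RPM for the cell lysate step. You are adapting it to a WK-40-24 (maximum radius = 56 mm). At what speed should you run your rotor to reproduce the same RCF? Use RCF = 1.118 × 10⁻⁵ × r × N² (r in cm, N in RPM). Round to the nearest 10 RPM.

RCF_original = 1.118 × 10⁻⁵ × 9.2 × (44580)² = 1.118 × 10⁻⁵ × 9.2 × 1,987,376,400 ≈ 204,413.6 × g
Your rotor: r = 56 mm = 5.6 cm
204,413.6 = 1.118 × 10⁻⁵ × 5.6 × N²
N² = 204,413.6 / (6.2608 × 10⁻⁵) = 3,264,975,722
N ≈ √3,264,975,722 ≈ 57,140.0

57140 RPM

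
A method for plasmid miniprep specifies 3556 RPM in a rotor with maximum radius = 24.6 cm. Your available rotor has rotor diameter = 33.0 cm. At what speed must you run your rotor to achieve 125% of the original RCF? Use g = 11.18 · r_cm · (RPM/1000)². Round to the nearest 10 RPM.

≈ 4850 RPM

RCF = 11.18 × r × (N/1000)²
RCF_original = 11.18 × 24.6 × (3.556)² = 11.18 × 24.6 × 12.645136 ≈ 3,477.8 × g
Target RCF = 1.25 × 3,477.8 ≈ 4,347.2 × g
Your rotor: r = 33.0 / 2 = 16.5 cm
4,347.2 = 11.18 × 16.5 × (N/1000)²
(N/1000)² = 4,347.2 / 184.47 = 23.56589
N = 1000 × √23.56589 ≈ 4,854.5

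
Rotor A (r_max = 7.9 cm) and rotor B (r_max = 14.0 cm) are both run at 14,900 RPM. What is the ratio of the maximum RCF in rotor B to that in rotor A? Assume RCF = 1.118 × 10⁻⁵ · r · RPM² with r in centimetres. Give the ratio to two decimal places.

1.77

At fixed N, RCF ∝ r, so RCF_B/RCF_A = r_B/r_A = 14.0 / 7.9 = 1.7722.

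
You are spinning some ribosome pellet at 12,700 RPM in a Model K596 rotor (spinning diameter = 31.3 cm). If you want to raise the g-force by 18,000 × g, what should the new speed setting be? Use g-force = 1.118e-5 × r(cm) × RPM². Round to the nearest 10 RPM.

16250 RPM

r = 31.3 / 2 = 15.65 cm
Current RCF = 1.118 × 10⁻⁵ × 15.65 × (12700)² = 1.118 × 10⁻⁵ × 15.65 × 161,290,000 ≈ 28,220.4 × g
Target RCF = 28,220.4 + 18,000 = 46,220.4 × g
N² = 46,220.4 / (17.4967 × 10⁻⁵) = 264,166,386
N ≈ √264,166,386 ≈ 16,253.2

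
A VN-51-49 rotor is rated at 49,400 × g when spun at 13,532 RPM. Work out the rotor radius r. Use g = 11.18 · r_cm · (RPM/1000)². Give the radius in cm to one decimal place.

24.1 cm

49400 = 11.18 × r × (13.532)²
r = 49400 / (11.18 × 183.115024) = 49400 / 2047.226 ≈ 24.130 cm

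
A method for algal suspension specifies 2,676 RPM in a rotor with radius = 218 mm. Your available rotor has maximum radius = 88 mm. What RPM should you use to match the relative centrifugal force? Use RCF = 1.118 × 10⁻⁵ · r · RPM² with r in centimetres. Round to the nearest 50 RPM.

4200 RPM

Original rotor: r = 218 mm = 21.8 cm
RCF_original = 1.118 × 10⁻⁵ × 21.8 × (2676)² = 1.118 × 10⁻⁵ × 21.8 × 7,160,976 ≈ 1,745.3 × g
Your rotor: r = 88 mm = 8.8 cm
1,745.3 = 1.118 × 10⁻⁵ × 8.8 × N²
N² = 1,745.3 / (9.8384 × 10⁻⁵) = 17,739,673
N ≈ √17,739,673 ≈ 4,211.8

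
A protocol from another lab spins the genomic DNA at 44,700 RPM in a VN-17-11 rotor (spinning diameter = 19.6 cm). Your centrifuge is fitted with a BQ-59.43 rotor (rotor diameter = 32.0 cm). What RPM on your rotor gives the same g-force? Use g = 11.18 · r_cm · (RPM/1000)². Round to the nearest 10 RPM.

≈ 34980 RPM

Original rotor: r = 19.6 / 2 = 9.8 cm
RCF_original = 11.18 × 9.8 × (44.7)² = 11.18 × 9.8 × 1,998.09 ≈ 218,918.7 × g
Your rotor: r = 32.0 / 2 = 16 cm
218,918.7 = 11.18 × 16 × (N/1000)²
(N/1000)² = 218,918.7 / 178.88 = 1223.83
N = 1000 × √1223.83 ≈ 34,983.3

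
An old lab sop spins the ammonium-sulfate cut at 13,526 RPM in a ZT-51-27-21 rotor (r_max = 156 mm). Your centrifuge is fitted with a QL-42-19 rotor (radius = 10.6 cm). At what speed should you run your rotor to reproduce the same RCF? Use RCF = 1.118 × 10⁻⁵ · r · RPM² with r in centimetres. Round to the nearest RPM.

16409 RPM

Original rotor: r = 156 mm = 15.6 cm
RCF_original = 1.118 × 10⁻⁵ × 15.6 × (13526)² = 1.118 × 10⁻⁵ × 15.6 × 182,952,676 ≈ 31,908.4 × g
31,908.4 = 1.118 × 10⁻⁵ × 10.6 × N²
N² = 31,908.4 / (11.8508 × 10⁻⁵) = 269,251,021
N ≈ √269,251,021 ≈ 16,408.9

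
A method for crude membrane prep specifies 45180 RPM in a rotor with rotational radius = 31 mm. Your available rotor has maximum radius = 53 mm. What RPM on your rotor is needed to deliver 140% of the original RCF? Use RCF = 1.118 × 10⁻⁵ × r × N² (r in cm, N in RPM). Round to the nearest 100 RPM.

Original rotor: r = 31 mm = 3.1 cm
RCF_original = 1.118 × 10⁻⁵ × 3.1 × (45180)² = 1.118 × 10⁻⁵ × 3.1 × 2,041,232,400 ≈ 70,745 × g
Target RCF = 1.4 × 70,745 ≈ 99,043 × g
Your rotor: r = 53 mm = 5.3 cm
99,043 = 1.118 × 10⁻⁵ × 5.3 × N²
N² = 99,043 / (5.9254 × 10⁻⁵) = 1,671,498,971
N ≈ √1,671,498,971 ≈ 40,884.0

≈ 40900 RPM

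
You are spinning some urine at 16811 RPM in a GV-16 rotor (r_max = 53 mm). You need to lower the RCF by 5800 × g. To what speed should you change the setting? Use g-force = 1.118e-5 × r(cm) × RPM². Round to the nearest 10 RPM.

r = 53 mm = 5.3 cm
Current RCF = 1.118 × 10⁻⁵ × 5.3 × (16811)² = 1.118 × 10⁻⁵ × 5.3 × 282,609,721 ≈ 16,745.8 × g
Target RCF = 16,745.8 − 5,800 = 10,945.8 × g
N² = 10,945.8 / (5.9254 × 10⁻⁵) = 184,726,770
N ≈ √184,726,770 ≈ 13,591.4

N₂ ≈ 13590 RPM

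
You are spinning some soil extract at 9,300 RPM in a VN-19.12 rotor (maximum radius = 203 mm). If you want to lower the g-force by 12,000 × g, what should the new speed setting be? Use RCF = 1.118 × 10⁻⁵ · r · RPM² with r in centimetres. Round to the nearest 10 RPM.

r = 203 mm = 20.3 cm
Current RCF = 1.118 × 10⁻⁵ × 20.3 × (9300)² = 1.118 × 10⁻⁵ × 20.3 × 86,490,000 ≈ 19,629.3 × g
Target RCF = 19,629.3 − 12,000 = 7,629.3 × g
N² = 7,629.3 / (22.6954 × 10⁻⁵) = 33,616,063
N ≈ √33,616,063 ≈ 5,797.9

N₂ ≈ 5800 RPM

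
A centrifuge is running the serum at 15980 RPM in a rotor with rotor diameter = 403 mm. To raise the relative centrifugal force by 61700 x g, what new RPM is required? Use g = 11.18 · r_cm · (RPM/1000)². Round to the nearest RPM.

N₂ ≈ 23005 RPM

r = 403 mm / 2 = 201.5 mm = 20.15 cm
Current RCF = 11.18 × 20.15 × (15.98)² = 11.18 × 20.15 × 255.3604 ≈ 57,526.8 × g
Target RCF = 57,526.8 + 61,700 = 119,226.8 × g
(N/1000)² = 119,226.8 / 225.277 = 529.2453
N = 1000 × √529.2453 ≈ 23,005.3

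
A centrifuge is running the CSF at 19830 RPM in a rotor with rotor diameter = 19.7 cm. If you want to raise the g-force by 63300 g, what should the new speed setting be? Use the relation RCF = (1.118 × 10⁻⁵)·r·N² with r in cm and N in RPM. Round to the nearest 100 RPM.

r = 19.7 / 2 = 9.85 cm
Current RCF = 1.118 × 10⁻⁵ × 9.85 × (19830)² = 1.118 × 10⁻⁵ × 9.85 × 393,228,900 ≈ 43,303.5 × g
Target RCF = 43,303.5 + 63,300 = 106,603.5 × g
N² = 106,603.5 / (11.0123 × 10⁻⁵) = 968,040,282
N ≈ √968,040,282 ≈ 31,113.3

N₂ ≈ 31100 RPM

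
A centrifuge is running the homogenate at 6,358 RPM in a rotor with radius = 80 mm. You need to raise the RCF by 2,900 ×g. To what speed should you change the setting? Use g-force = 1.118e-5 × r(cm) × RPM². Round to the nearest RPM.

≈ 8535 RPM

r = 80 mm = 8.0 cm
Current RCF = 1.118 × 10⁻⁵ × 8 × (6358)² = 1.118 × 10⁻⁵ × 8 × 40,424,164 ≈ 3,615.5 × g
Target RCF = 3,615.5 + 2,900 = 6,515.5 × g
N² = 6,515.5 / (8.944 × 10⁻⁵) = 72,847,719
N ≈ √72,847,719 ≈ 8,535.1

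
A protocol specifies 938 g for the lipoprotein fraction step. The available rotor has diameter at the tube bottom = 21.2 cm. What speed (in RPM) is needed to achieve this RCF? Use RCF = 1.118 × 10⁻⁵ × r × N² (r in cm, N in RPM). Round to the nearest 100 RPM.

≈ 2800 RPM

r = 21.2 / 2 = 10.6 cm
938 = 1.118 × 10⁻⁵ × 10.6 × N²
N² = 938 / (11.8508 × 10⁻⁵) = 7,915,077
N ≈ √7,915,077 ≈ 2,813.4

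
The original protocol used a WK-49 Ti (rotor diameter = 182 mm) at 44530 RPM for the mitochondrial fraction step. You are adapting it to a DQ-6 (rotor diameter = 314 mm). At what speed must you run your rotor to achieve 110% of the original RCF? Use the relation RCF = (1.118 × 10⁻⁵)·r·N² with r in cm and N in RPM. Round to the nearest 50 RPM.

35550 RPM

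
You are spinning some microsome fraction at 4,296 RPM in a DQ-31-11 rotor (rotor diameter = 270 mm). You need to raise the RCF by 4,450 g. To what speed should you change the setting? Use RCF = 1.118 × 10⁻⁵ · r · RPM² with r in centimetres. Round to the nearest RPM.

r = 270 mm / 2 = 135 mm = 13.5 cm
Current RCF = 1.118 × 10⁻⁵ × 13.5 × (4296)² = 1.118 × 10⁻⁵ × 13.5 × 18,455,616 ≈ 2,785.5 × g
Target RCF = 2,785.5 + 4,450 = 7,235.5 × g
N² = 7,235.5 / (15.093 × 10⁻⁵) = 47,939,442
N ≈ √47,939,442 ≈ 6,923.8

6924 RPM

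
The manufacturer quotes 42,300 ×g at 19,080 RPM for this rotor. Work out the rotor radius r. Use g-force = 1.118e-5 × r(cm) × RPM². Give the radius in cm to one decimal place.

r ≈ 10.4 cm

42300 = 1.118 × 10⁻⁵ × r × (19080)²
r = 42300 / (1.118 × 10⁻⁵ × 364,046,400) = 42300 / 4070.039 ≈ 10.393 cm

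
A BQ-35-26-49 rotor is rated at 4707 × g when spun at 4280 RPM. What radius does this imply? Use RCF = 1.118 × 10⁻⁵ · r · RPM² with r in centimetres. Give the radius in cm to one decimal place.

23.0 cm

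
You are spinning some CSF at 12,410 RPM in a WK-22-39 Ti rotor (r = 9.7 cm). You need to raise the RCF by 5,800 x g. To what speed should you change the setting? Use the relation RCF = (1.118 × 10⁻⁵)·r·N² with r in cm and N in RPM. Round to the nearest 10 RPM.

N₂ ≈ 14400 RPM

Current RCF = 1.118 × 10⁻⁵ × 9.7 × (12410)² = 1.118 × 10⁻⁵ × 9.7 × 154,008,100 ≈ 16,701.6 × g
Target RCF = 16,701.6 + 5,800 = 22,501.6 × g
N² = 22,501.6 / (10.8446 × 10⁻⁵) = 207,491,286
N ≈ √207,491,286 ≈ 14,404.6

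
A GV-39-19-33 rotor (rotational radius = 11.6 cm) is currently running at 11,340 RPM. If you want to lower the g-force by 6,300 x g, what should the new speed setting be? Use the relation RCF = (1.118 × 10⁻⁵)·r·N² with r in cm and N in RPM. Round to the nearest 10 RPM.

≈ 8950 RPM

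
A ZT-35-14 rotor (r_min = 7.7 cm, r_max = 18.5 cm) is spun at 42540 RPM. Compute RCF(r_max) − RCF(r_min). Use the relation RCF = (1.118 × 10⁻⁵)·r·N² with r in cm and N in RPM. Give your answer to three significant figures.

≈ 219000 ×g

RCF_max = 1.118 × 10⁻⁵ × 18.5 × (42540)² = 1.118 × 10⁻⁵ × 18.5 × 1,809,651,600 ≈ 374,290.2 × g
RCF_min = 1.118 × 10⁻⁵ × 7.7 × (42540)² = 1.118 × 10⁻⁵ × 7.7 × 1,809,651,600 ≈ 155,785.7 × g
ΔRCF = 374,290.2 − 155,785.7 = 218,504.5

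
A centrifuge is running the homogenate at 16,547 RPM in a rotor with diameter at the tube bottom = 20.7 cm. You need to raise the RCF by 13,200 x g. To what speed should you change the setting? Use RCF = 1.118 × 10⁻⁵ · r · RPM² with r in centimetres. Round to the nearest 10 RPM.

r = 20.7 / 2 = 10.35 cm
Current RCF = 1.118 × 10⁻⁵ × 10.35 × (16547)² = 1.118 × 10⁻⁵ × 10.35 × 273,803,209 ≈ 31,682.6 × g
Target RCF = 31,682.6 + 13,200 = 44,882.6 × g
N² = 44,882.6 / (11.5713 × 10⁻⁵) = 387,878,631
N ≈ √387,878,631 ≈ 19,694.6

≈ 19690 RPM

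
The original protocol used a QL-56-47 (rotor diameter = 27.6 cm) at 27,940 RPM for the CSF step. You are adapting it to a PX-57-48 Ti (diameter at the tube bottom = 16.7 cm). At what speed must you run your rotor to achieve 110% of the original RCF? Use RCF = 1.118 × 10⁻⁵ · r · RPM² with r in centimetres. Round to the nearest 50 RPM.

Original rotor: r = 27.6 / 2 = 13.8 cm
RCF_original = 1.118 × 10⁻⁵ × 13.8 × (27940)² = 1.118 × 10⁻⁵ × 13.8 × 780,643,600 ≈ 120,440.8 × g
Target RCF = 1.1 × 120,440.8 ≈ 132,484.9 × g
Your rotor: r = 16.7 / 2 = 8.35 cm
132,484.9 = 1.118 × 10⁻⁵ × 8.35 × N²
N² = 132,484.9 / (9.3353 × 10⁻⁵) = 1,419,182,030
N ≈ √1,419,182,030 ≈ 37,672.0

37650 RPM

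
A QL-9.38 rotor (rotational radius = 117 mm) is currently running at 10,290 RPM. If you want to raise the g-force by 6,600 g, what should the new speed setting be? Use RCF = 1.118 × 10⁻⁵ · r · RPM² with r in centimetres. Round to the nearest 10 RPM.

r = 117 mm = 11.7 cm
Current RCF = 1.118 × 10⁻⁵ × 11.7 × (10290)² = 1.118 × 10⁻⁵ × 11.7 × 105,884,100 ≈ 13,850.3 × g
Target RCF = 13,850.3 + 6,600 = 20,450.3 × g
N² = 20,450.3 / (13.0806 × 10⁻⁵) = 156,340,688
N ≈ √156,340,688 ≈ 12,503.6

N₂ ≈ 12500 RPM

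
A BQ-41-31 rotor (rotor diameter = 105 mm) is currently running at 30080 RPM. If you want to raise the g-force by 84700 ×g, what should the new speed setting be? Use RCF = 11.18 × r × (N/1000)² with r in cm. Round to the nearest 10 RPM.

r = 105 mm / 2 = 52.5 mm = 5.25 cm
Current RCF = 11.18 × 5.25 × (30.08)² = 11.18 × 5.25 × 904.8064 ≈ 53,107.6 × g
Target RCF = 53,107.6 + 84,700 = 137,807.6 × g
(N/1000)² = 137,807.6 / 58.695 = 2347.859
N = 1000 × √2347.859 ≈ 48,454.7

48450 RPM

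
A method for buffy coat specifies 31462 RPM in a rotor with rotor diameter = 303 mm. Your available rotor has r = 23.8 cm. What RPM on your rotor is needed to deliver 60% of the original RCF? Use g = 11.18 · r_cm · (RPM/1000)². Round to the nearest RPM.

Original rotor: r = 303 mm / 2 = 151.5 mm = 15.15 cm
RCF = 11.18 × r × (N/1000)²
RCF_original = 11.18 × 15.15 × (31.462)² = 11.18 × 15.15 × 989.857444 ≈ 167,659.1 × g
Target RCF = 0.6 × 167,659.1 ≈ 100,595.5 × g
100,595.5 = 11.18 × 23.8 × (N/1000)²
(N/1000)² = 100,595.5 / 266.084 = 378.0592
N = 1000 × √378.0592 ≈ 19,443.7

≈ 19444 RPM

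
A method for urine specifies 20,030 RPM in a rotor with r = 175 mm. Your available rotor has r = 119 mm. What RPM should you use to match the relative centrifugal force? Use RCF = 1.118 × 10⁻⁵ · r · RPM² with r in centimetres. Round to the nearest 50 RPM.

24300 RPM

Original rotor: r = 175 mm = 17.5 cm
RCF = 1.118 × 10⁻⁵ × r × N²
RCF_original = 1.118 × 10⁻⁵ × 17.5 × (20030)² = 1.118 × 10⁻⁵ × 17.5 × 401,200,900 ≈ 78,495 × g
Your rotor: r = 119 mm = 11.9 cm
78,495 = 1.118 × 10⁻⁵ × 11.9 × N²
N² = 78,495 / (13.3042 × 10⁻⁵) = 590,001,654
N ≈ √590,001,654 ≈ 24,289.9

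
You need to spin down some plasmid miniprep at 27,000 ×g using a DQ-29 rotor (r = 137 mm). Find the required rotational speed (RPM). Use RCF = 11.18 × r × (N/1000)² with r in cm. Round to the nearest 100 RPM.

r = 137 mm = 13.7 cm
27,000 = 11.18 × 13.7 × (N/1000)²
(N/1000)² = 27,000 / 153.166 = 176.2793
N = 1000 × √176.2793 ≈ 13,277.0

N ≈ 13300 RPM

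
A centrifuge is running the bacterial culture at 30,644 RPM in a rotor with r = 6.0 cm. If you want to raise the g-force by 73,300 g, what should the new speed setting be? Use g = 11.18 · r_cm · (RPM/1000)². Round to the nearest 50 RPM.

45100 RPM

Current RCF = 11.18 × 6 × (30.644)² = 11.18 × 6 × 939.054736 ≈ 62,991.8 × g
Target RCF = 62,991.8 + 73,300 = 136,291.8 × g
(N/1000)² = 136,291.8 / 67.08 = 2031.78
N = 1000 × √2031.78 ≈ 45,075.3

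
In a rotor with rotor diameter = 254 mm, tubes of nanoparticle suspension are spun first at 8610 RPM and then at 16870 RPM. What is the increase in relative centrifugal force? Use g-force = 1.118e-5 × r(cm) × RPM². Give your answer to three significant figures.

r = 254 mm / 2 = 127 mm = 12.7 cm
RCF₁ = 1.118 × 10⁻⁵ × 12.7 × (8610)² = 1.118 × 10⁻⁵ × 12.7 × 74,132,100 ≈ 10,525.7 × g
RCF₂ = 1.118 × 10⁻⁵ × 12.7 × (16870)² = 1.118 × 10⁻⁵ × 12.7 × 284,596,900 ≈ 40,408.8 × g
Increase = 40,408.8 − 10,525.7 = 29,883.1

29900 ×g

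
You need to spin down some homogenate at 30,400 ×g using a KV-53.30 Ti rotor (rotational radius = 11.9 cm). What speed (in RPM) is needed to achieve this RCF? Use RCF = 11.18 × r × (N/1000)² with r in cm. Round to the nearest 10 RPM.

30,400 = 11.18 × 11.9 × (N/1000)²
(N/1000)² = 30,400 / 133.042 = 228.4993
N = 1000 × √228.4993 ≈ 15,116.2

N ≈ 15120 RPM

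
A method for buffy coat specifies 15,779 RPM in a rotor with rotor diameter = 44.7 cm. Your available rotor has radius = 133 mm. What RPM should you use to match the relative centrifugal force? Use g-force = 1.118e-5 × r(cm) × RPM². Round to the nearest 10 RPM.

Original rotor: r = 44.7 / 2 = 22.35 cm
RCF = 1.118 × 10⁻⁵ × r × N²
RCF_original = 1.118 × 10⁻⁵ × 22.35 × (15779)² = 1.118 × 10⁻⁵ × 22.35 × 248,976,841 ≈ 62,212.6 × g
Your rotor: r = 133 mm = 13.3 cm
62,212.6 = 1.118 × 10⁻⁵ × 13.3 × N²
N² = 62,212.6 / (14.8694 × 10⁻⁵) = 418,393,479
N ≈ √418,393,479 ≈ 20,454.7

20450 RPM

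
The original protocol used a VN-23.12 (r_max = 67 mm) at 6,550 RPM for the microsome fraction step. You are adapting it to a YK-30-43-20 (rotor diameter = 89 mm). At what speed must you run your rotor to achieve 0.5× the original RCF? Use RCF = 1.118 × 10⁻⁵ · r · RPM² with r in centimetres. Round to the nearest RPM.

5683 RPM

Original rotor: r = 67 mm = 6.7 cm
RCF_original = 1.118 × 10⁻⁵ × 6.7 × (6550)² = 1.118 × 10⁻⁵ × 6.7 × 42,902,500 ≈ 3,213.7 × g
Target RCF = 0.5 × 3,213.7 ≈ 1,606.8 × g
Your rotor: r = 89 mm / 2 = 44.5 mm = 4.45 cm
1,606.8 = 1.118 × 10⁻⁵ × 4.45 × N²
N² = 1,606.8 / (4.9751 × 10⁻⁵) = 32,296,838
N ≈ √32,296,838 ≈ 5,683.0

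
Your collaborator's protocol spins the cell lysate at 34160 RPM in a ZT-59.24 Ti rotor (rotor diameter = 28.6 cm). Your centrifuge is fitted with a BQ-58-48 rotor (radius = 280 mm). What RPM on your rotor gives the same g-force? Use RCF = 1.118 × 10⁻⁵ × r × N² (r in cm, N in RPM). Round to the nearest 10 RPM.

Original rotor: r = 28.6 / 2 = 14.3 cm
RCF = 1.118 × 10⁻⁵ × r × N²
RCF_original = 1.118 × 10⁻⁵ × 14.3 × (34160)² = 1.118 × 10⁻⁵ × 14.3 × 1,166,905,600 ≈ 186,557.9 × g
Your rotor: r = 280 mm = 28.0 cm
186,557.9 = 1.118 × 10⁻⁵ × 28 × N²
N² = 186,557.9 / (31.304 × 10⁻⁵) = 595,955,469
N ≈ √595,955,469 ≈ 24,412.2

≈ 24410 RPM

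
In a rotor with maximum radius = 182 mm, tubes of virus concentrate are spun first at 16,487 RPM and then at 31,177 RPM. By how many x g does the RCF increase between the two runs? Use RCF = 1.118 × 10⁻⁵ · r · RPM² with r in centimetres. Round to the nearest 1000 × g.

r = 182 mm = 18.2 cm
RCF₁ = 1.118 × 10⁻⁵ × 18.2 × (16487)² = 1.118 × 10⁻⁵ × 18.2 × 271,821,169 ≈ 55,309.1 × g
RCF₂ = 1.118 × 10⁻⁵ × 18.2 × (31177)² = 1.118 × 10⁻⁵ × 18.2 × 972,005,329 ≈ 197,779.8 × g
Increase = 197,779.8 − 55,309.1 = 142,470.7

142000 x g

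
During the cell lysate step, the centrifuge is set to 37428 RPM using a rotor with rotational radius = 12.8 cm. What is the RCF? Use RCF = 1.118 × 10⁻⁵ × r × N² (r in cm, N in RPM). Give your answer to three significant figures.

RCF ≈ 200000 × g

RCF = 1.118 × 10⁻⁵ × r × N²
RCF = 1.118 × 10⁻⁵ × 12.8 × (37428)² = 1.118 × 10⁻⁵ × 12.8 × 1,400,855,184 ≈ 200,468 × g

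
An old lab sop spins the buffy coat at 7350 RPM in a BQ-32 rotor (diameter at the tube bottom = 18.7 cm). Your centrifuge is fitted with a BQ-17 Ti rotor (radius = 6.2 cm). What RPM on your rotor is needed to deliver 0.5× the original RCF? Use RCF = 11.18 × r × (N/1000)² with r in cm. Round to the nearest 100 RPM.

≈ 6400 RPM

Original rotor: r = 18.7 / 2 = 9.35 cm
RCF_original = 11.18 × 9.35 × (7.35)² = 11.18 × 9.35 × 54.0225 ≈ 5,647.1 × g
Target RCF = 0.5 × 5,647.1 ≈ 2,823.6 × g
2,823.6 = 11.18 × 6.2 × (N/1000)²
(N/1000)² = 2,823.6 / 69.316 = 40.73518
N = 1000 × √40.73518 ≈ 6,382.4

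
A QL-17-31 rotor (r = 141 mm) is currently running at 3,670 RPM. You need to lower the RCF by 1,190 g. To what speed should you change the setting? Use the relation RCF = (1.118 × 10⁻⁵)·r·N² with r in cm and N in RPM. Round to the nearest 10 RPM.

≈ 2430 RPM

r = 141 mm = 14.1 cm
Current RCF = 1.118 × 10⁻⁵ × 14.1 × (3670)² = 1.118 × 10⁻⁵ × 14.1 × 13,468,900 ≈ 2,123.2 × g
Target RCF = 2,123.2 − 1,190 = 933.2 × g
N² = 933.2 / (15.7638 × 10⁻⁵) = 5,919,892
N ≈ √5,919,892 ≈ 2,433.1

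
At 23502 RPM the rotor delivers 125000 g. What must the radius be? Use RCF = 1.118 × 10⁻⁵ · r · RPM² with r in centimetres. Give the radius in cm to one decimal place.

≈ 20.2 cm

125000 = 1.118 × 10⁻⁵ × r × (23502)²
r = 125000 / (1.118 × 10⁻⁵ × 552,344,004) = 125000 / 6175.206 ≈ 20.242 cm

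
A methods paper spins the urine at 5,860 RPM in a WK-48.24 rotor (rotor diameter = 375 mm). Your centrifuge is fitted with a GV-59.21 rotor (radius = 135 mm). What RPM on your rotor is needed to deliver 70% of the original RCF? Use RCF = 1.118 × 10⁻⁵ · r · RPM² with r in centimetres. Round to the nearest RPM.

≈ 5778 RPM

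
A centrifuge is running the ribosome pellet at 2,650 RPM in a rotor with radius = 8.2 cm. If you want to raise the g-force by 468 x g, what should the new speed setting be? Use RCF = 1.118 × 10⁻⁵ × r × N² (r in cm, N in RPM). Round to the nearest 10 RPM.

Current RCF = 1.118 × 10⁻⁵ × 8.2 × (2650)² = 1.118 × 10⁻⁵ × 8.2 × 7,022,500 ≈ 643.8 × g
Target RCF = 643.8 + 468 = 1,111.8 × g
N² = 1,111.8 / (9.1676 × 10⁻⁵) = 12,127,492
N ≈ √12,127,492 ≈ 3,482.5

3480 RPM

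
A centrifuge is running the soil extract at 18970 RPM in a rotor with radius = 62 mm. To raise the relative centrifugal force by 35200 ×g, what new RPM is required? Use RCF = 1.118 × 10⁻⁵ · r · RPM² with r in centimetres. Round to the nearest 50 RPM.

r = 62 mm = 6.2 cm
Current RCF = 1.118 × 10⁻⁵ × 6.2 × (18970)² = 1.118 × 10⁻⁵ × 6.2 × 359,860,900 ≈ 24,944.1 × g
Target RCF = 24,944.1 + 35,200 = 60,144.1 × g
N² = 60,144.1 / (6.9316 × 10⁻⁵) = 867,679,901
N ≈ √867,679,901 ≈ 29,456.4

≈ 29450 RPM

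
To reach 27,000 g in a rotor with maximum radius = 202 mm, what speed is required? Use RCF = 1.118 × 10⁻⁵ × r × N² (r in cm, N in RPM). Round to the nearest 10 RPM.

≈ 10930 RPM

r = 202 mm = 20.2 cm
RCF = 1.118 × 10⁻⁵ × r × N²
27,000 = 1.118 × 10⁻⁵ × 20.2 × N²
N² = 27,000 / (22.5836 × 10⁻⁵) = 119,555,784
N ≈ √119,555,784 ≈ 10,934.2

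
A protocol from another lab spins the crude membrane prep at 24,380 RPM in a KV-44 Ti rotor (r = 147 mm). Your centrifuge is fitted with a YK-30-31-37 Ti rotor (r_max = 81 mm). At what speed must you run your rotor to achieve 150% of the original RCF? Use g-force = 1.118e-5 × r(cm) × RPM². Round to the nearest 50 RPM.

≈ 40200 RPM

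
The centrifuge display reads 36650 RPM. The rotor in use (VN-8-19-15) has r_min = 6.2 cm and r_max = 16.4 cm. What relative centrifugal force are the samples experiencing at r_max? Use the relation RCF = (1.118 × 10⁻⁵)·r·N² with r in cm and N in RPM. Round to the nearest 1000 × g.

246000 g

Use r_max = 16.4 cm.
RCF = 1.118 × 10⁻⁵ × r × N²
RCF = 1.118 × 10⁻⁵ × 16.4 × (36650)² = 1.118 × 10⁻⁵ × 16.4 × 1,343,222,500 ≈ 246,282.5 × g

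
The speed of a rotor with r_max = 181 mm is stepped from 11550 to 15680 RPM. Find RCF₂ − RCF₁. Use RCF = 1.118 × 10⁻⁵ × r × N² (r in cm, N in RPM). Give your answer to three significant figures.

r = 181 mm = 18.1 cm
RCF₁ = 1.118 × 10⁻⁵ × 18.1 × (11550)² = 1.118 × 10⁻⁵ × 18.1 × 133,402,500 ≈ 26,995.1 × g
RCF₂ = 1.118 × 10⁻⁵ × 18.1 × (15680)² = 1.118 × 10⁻⁵ × 18.1 × 245,862,400 ≈ 49,752.2 × g
Increase = 49,752.2 − 26,995.1 = 22,757.1

22800 ×g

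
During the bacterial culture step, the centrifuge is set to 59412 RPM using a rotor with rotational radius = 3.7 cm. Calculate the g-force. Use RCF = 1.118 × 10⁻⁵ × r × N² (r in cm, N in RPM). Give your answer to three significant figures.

RCF = 1.118 × 10⁻⁵ × r × N²
RCF = 1.118 × 10⁻⁵ × 3.7 × (59412)² = 1.118 × 10⁻⁵ × 3.7 × 3,529,785,744 ≈ 146,013.1 × g

RCF ≈ 146000 × g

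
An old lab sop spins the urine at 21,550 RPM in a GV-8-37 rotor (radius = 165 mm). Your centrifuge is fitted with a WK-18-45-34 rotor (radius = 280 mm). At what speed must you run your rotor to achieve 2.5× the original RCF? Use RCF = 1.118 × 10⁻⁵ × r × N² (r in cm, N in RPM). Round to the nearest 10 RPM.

26160 RPM

Original rotor: r = 165 mm = 16.5 cm
RCF_original = 1.118 × 10⁻⁵ × 16.5 × (21550)² = 1.118 × 10⁻⁵ × 16.5 × 464,402,500 ≈ 85,668.3 × g
Target RCF = 2.5 × 85,668.3 ≈ 214,170.8 × g
Your rotor: r = 280 mm = 28.0 cm
214,170.8 = 1.118 × 10⁻⁵ × 28 × N²
N² = 214,170.8 / (31.304 × 10⁻⁵) = 684,164,324
N ≈ √684,164,324 ≈ 26,156.5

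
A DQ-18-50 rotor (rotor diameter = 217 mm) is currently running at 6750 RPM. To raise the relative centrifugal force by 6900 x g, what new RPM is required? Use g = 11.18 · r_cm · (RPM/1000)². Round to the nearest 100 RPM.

r = 217 mm / 2 = 108.5 mm = 10.85 cm
Current RCF = 11.18 × 10.85 × (6.75)² = 11.18 × 10.85 × 45.5625 ≈ 5,526.9 × g
Target RCF = 5,526.9 + 6,900 = 12,426.9 × g
(N/1000)² = 12,426.9 / 121.303 = 102.4451
N = 1000 × √102.4451 ≈ 10,121.5

N₂ ≈ 10100 RPM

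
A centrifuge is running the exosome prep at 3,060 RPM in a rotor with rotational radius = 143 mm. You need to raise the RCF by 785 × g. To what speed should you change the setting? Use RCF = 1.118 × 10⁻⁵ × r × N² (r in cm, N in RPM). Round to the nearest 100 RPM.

r = 143 mm = 14.3 cm
Current RCF = 1.118 × 10⁻⁵ × 14.3 × (3060)² = 1.118 × 10⁻⁵ × 14.3 × 9,363,600 ≈ 1,497 × g
Target RCF = 1,497 + 785 = 2,282 × g
N² = 2,282 / (15.9874 × 10⁻⁵) = 14,273,741
N ≈ √14,273,741 ≈ 3,778.1

≈ 3800 RPM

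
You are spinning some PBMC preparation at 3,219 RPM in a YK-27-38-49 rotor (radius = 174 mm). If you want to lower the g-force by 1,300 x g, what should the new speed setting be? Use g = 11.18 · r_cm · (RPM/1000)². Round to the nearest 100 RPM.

≈ 1900 RPM

r = 174 mm = 17.4 cm
Current RCF = 11.18 × 17.4 × (3.219)² = 11.18 × 17.4 × 10.361961 ≈ 2,015.7 × g
Target RCF = 2,015.7 − 1,300 = 715.7 × g
(N/1000)² = 715.7 / 194.532 = 3.679086
N = 1000 × √3.679086 ≈ 1,918.1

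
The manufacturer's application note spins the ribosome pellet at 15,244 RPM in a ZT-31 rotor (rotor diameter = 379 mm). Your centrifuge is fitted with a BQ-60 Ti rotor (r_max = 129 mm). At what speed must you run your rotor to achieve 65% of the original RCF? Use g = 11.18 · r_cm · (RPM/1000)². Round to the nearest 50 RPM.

≈ 14900 RPM

Original rotor: r = 379 mm / 2 = 189.5 mm = 18.95 cm
RCF_original = 11.18 × 18.95 × (15.244)² = 11.18 × 18.95 × 232.379536 ≈ 49,232.2 × g
Target RCF = 0.65 × 49,232.2 ≈ 32,000.9 × g
Your rotor: r = 129 mm = 12.9 cm
32,000.9 = 11.18 × 12.9 × (N/1000)²
(N/1000)² = 32,000.9 / 144.222 = 221.8864
N = 1000 × √221.8864 ≈ 14,895.9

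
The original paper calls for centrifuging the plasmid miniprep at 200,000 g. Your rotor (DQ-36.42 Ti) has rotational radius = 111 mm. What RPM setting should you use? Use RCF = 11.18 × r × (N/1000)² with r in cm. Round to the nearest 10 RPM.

r = 111 mm = 11.1 cm
200,000 = 11.18 × 11.1 × (N/1000)²
(N/1000)² = 200,000 / 124.098 = 1611.63
N = 1000 × √1611.63 ≈ 40,145.1

≈ 40150 RPM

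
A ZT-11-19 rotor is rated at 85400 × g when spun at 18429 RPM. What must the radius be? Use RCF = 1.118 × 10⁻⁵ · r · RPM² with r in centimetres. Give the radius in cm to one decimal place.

≈ 22.5 cm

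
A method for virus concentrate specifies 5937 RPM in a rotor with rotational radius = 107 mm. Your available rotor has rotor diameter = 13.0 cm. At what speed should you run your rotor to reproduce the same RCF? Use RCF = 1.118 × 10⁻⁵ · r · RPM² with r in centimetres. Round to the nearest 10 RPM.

Original rotor: r = 107 mm = 10.7 cm
RCF_original = 1.118 × 10⁻⁵ × 10.7 × (5937)² = 1.118 × 10⁻⁵ × 10.7 × 35,247,969 ≈ 4,216.6 × g
Your rotor: r = 13.0 / 2 = 6.5 cm
4,216.6 = 1.118 × 10⁻⁵ × 6.5 × N²
N² = 4,216.6 / (7.267 × 10⁻⁵) = 58,023,944
N ≈ √58,023,944 ≈ 7,617.3

≈ 7620 RPM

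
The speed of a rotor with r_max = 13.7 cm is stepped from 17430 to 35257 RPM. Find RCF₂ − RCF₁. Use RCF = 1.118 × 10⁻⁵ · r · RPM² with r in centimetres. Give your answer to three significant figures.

≈ 144000 g

RCF₁ = 1.118 × 10⁻⁵ × 13.7 × (17430)² = 1.118 × 10⁻⁵ × 13.7 × 303,804,900 ≈ 46,532.6 × g
RCF₂ = 1.118 × 10⁻⁵ × 13.7 × (35257)² = 1.118 × 10⁻⁵ × 13.7 × 1,243,056,049 ≈ 190,393.9 × g
Increase = 190,393.9 − 46,532.6 = 143,861.3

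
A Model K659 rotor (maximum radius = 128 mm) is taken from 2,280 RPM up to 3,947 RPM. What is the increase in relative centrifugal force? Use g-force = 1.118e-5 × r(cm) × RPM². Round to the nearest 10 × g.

≈ 1490 ×g

r = 128 mm = 12.8 cm
RCF₁ = 1.118 × 10⁻⁵ × 12.8 × (2280)² = 1.118 × 10⁻⁵ × 12.8 × 5,198,400 ≈ 743.9 × g
RCF₂ = 1.118 × 10⁻⁵ × 12.8 × (3947)² = 1.118 × 10⁻⁵ × 12.8 × 15,578,809 ≈ 2,229.4 × g
Increase = 2,229.4 − 743.9 = 1,485.5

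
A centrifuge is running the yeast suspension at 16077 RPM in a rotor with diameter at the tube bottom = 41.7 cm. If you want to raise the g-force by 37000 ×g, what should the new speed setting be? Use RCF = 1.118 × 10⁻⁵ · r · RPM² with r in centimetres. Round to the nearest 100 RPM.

≈ 20400 RPM

r = 41.7 / 2 = 20.85 cm
Current RCF = 1.118 × 10⁻⁵ × 20.85 × (16077)² = 1.118 × 10⁻⁵ × 20.85 × 258,469,929 ≈ 60,250.1 × g
Target RCF = 60,250.1 + 37,000 = 97,250.1 × g
N² = 97,250.1 / (23.3103 × 10⁻⁵) = 417,197,977
N ≈ √417,197,977 ≈ 20,425.4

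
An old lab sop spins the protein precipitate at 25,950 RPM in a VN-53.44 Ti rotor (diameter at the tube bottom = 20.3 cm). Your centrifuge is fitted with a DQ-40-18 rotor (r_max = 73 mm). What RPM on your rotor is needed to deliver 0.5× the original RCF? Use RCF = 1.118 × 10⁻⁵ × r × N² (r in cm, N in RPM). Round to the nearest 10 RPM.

Original rotor: r = 20.3 / 2 = 10.15 cm
RCF_original = 1.118 × 10⁻⁵ × 10.15 × (25950)² = 1.118 × 10⁻⁵ × 10.15 × 673,402,500 ≈ 76,415.7 × g
Target RCF = 0.5 × 76,415.7 ≈ 38,207.8 × g
Your rotor: r = 73 mm = 7.3 cm
38,207.8 = 1.118 × 10⁻⁵ × 7.3 × N²
N² = 38,207.8 / (8.1614 × 10⁻⁵) = 468,152,523
N ≈ √468,152,523 ≈ 21,636.8

≈ 21640 RPM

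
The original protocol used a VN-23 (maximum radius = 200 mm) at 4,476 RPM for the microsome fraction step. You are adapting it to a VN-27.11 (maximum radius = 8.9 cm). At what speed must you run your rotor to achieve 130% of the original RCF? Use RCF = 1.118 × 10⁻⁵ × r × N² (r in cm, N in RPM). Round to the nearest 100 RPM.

7700 RPM

Original rotor: r = 200 mm = 20.0 cm
RCF_original = 1.118 × 10⁻⁵ × 20 × (4476)² = 1.118 × 10⁻⁵ × 20 × 20,034,576 ≈ 4,479.7 × g
Target RCF = 1.3 × 4,479.7 ≈ 5,823.6 × g
5,823.6 = 1.118 × 10⁻⁵ × 8.9 × N²
N² = 5,823.6 / (9.9502 × 10⁻⁵) = 58,527,467
N ≈ √58,527,467 ≈ 7,650.3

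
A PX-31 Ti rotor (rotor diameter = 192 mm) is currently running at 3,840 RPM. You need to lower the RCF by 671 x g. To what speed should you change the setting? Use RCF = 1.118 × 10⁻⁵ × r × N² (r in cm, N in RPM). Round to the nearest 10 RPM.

r = 192 mm / 2 = 96 mm = 9.6 cm
Current RCF = 1.118 × 10⁻⁵ × 9.6 × (3840)² = 1.118 × 10⁻⁵ × 9.6 × 14,745,600 ≈ 1,582.6 × g
Target RCF = 1,582.6 − 671 = 911.6 × g
N² = 911.6 / (10.7328 × 10⁻⁵) = 8,493,590
N ≈ √8,493,590 ≈ 2,914.4

≈ 2910 RPM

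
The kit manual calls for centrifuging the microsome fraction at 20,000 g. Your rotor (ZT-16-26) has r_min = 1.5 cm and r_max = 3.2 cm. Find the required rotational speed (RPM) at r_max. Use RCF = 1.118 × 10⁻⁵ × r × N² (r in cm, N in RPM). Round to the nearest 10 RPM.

≈ 23640 RPM

Use r_max = 3.2 cm.
RCF = 1.118 × 10⁻⁵ × r × N²
20,000 = 1.118 × 10⁻⁵ × 3.2 × N²
N² = 20,000 / (3.5776 × 10⁻⁵) = 559,033,989
N ≈ √559,033,989 ≈ 23,643.9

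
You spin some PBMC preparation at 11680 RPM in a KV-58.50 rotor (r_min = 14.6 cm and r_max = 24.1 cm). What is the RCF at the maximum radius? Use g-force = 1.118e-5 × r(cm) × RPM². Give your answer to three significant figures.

Use r_max = 24.1 cm.
RCF = 1.118 × 10⁻⁵ × 24.1 × (11680)² = 1.118 × 10⁻⁵ × 24.1 × 136,422,400 ≈ 36,757.4 × g

RCF ≈ 36800 x g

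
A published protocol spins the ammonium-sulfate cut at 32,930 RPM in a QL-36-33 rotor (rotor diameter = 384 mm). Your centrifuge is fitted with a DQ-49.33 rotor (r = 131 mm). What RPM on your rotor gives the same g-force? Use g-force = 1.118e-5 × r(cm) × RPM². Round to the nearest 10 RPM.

≈ 39870 RPM

Original rotor: r = 384 mm / 2 = 192 mm = 19.2 cm
RCF_original = 1.118 × 10⁻⁵ × 19.2 × (32930)² = 1.118 × 10⁻⁵ × 19.2 × 1,084,384,900 ≈ 232,769.7 × g
Your rotor: r = 131 mm = 13.1 cm
232,769.7 = 1.118 × 10⁻⁵ × 13.1 × N²
N² = 232,769.7 / (14.6458 × 10⁻⁵) = 1,589,327,316
N ≈ √1,589,327,316 ≈ 39,866.4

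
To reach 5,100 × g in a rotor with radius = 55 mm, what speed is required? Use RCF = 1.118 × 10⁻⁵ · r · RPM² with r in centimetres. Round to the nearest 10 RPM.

≈ 9110 RPM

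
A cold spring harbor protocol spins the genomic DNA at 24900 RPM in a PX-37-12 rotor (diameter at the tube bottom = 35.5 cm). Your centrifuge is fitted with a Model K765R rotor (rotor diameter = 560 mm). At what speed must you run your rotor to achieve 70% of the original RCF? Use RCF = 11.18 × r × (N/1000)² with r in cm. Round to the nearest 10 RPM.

Original rotor: r = 35.5 / 2 = 17.75 cm
RCF = 11.18 × r × (N/1000)²
RCF_original = 11.18 × 17.75 × (24.9)² = 11.18 × 17.75 × 620.01 ≈ 123,037.9 × g
Target RCF = 0.7 × 123,037.9 ≈ 86,126.5 × g
Your rotor: r = 560 mm / 2 = 280 mm = 28 cm
86,126.5 = 11.18 × 28 × (N/1000)²
(N/1000)² = 86,126.5 / 313.04 = 275.1294
N = 1000 × √275.1294 ≈ 16,587.0

≈ 16590 RPM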